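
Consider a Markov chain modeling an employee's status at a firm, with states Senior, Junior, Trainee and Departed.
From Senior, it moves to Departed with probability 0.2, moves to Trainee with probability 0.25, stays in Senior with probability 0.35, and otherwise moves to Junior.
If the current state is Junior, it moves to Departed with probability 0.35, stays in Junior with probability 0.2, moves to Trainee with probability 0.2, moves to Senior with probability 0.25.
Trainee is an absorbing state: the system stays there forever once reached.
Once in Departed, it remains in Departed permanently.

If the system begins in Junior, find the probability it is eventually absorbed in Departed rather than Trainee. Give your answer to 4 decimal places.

Let h(s) be the probability of absorption at Departed starting from transient state s. Then h(Departed) = 1 and h(Trainee) = 0. By first-step analysis:
h(Senior) = 0.35·h(Senior) + 0.2·h(Junior) + 0.25·0 + 0.2·1
h(Junior) = 0.25·h(Senior) + 0.2·h(Junior) + 0.2·0 + 0.35·1
Solving: h(Senior) = 0.4894, h(Junior) = 0.5904.
Starting from Junior, the probability is 0.5904.

0.5904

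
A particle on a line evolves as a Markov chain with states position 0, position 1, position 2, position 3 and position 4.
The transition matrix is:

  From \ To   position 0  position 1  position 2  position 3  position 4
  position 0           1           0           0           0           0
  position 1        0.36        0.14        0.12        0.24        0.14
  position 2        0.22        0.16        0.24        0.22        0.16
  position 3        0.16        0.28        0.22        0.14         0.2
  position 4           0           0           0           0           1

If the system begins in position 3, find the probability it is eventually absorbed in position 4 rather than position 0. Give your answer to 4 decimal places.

Let h(s) be the probability of absorption at position 4 starting from transient state s. Then h(position 4) = 1 and h(position 0) = 0. By first-step analysis:
h(position 1) = 0.36·0 + 0.14·h(position 1) + 0.12·h(position 2) + 0.24·h(position 3) + 0.14·1
h(position 2) = 0.22·0 + 0.16·h(position 1) + 0.24·h(position 2) + 0.22·h(position 3) + 0.16·1
h(position 3) = 0.16·0 + 0.28·h(position 1) + 0.22·h(position 2) + 0.14·h(position 3) + 0.2·1
Solving: h(position 1) = 0.3465, h(position 2) = 0.4141, h(position 3) = 0.4513.
Starting from position 3, the probability is 0.4513.

0.4513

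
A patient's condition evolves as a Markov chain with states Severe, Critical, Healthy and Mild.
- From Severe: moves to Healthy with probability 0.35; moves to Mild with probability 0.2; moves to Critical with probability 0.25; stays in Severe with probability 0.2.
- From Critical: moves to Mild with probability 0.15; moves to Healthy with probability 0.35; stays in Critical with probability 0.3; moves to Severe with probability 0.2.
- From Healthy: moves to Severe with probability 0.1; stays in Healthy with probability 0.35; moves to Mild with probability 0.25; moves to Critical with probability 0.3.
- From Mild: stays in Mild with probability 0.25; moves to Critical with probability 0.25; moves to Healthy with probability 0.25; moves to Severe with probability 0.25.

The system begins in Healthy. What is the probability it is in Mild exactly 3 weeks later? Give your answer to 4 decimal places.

Propagate the distribution vector 3 weeks from Healthy.
After 0 weeks: (0.0000, 0.0000, 1.0000, 0.0000)
After 1 week: (0.1000, 0.3000, 0.3500, 0.2500)
After 2 weeks: (0.1775, 0.2825, 0.3250, 0.2150)
After 3 weeks: (0.1783, 0.2804, 0.3285, 0.2129)
P(in Mild after 3 weeks) = 0.2129

0.2129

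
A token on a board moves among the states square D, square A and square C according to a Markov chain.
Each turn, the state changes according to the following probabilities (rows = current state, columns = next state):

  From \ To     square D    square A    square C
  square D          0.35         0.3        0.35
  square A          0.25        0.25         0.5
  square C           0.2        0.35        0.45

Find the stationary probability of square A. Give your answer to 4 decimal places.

Let the stationary distribution be π with π = πP and π_1 + π_2 + π_3 = 1.
π_1 = 0.35·π_1 + 0.25·π_2 + 0.2·π_3
π_2 = 0.3·π_1 + 0.25·π_2 + 0.35·π_3
Solving with the normalization constraint gives π = (0.2533, 0.3067, 0.4400).
So the stationary probability of square A is 0.3067.

0.3067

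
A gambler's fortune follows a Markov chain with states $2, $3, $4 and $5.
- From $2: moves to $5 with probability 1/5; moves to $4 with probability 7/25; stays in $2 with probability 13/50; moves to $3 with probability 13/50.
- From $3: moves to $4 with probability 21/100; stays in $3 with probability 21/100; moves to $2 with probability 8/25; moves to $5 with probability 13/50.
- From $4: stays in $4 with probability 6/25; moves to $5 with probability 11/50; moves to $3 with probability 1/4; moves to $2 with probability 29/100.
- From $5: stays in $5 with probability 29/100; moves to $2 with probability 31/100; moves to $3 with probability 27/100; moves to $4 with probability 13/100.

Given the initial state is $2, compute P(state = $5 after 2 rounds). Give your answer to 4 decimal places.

0.2392

Propagate the distribution vector 2 rounds from $2.
After 0 rounds: (1.0000, 0.0000, 0.0000, 0.0000)
After 1 round: (0.2600, 0.2600, 0.2800, 0.2000)
After 2 rounds: (0.2940, 0.2462, 0.2206, 0.2392)
P(in $5 after 2 rounds) = 0.2392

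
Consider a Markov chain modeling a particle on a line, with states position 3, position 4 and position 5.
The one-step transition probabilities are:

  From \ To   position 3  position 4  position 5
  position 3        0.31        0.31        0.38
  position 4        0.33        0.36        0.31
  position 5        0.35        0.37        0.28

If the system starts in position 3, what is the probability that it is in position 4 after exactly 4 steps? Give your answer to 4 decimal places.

Propagate the distribution vector 4 steps from position 3.
After 0 steps: (1.0000, 0.0000, 0.0000)
After 1 step: (0.3100, 0.3100, 0.3800)
After 2 steps: (0.3314, 0.3483, 0.3203)
After 3 steps: (0.3298, 0.3466, 0.3236)
After 4 steps: (0.3299, 0.3467, 0.3234)
P(in position 4 after 4 steps) = 0.3467

0.3467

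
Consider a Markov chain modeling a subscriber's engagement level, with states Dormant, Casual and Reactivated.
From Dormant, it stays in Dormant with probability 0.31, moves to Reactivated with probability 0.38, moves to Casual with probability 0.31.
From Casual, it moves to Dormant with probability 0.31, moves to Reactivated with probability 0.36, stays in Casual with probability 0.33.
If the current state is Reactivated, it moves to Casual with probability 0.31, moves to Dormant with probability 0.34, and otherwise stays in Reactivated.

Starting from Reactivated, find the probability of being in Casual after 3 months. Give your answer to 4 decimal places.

Propagate the distribution vector 3 months from Reactivated.
After 0 months: (0.0000, 0.0000, 1.0000)
After 1 month: (0.3400, 0.3100, 0.3500)
After 2 months: (0.3205, 0.3162, 0.3633)
After 3 months: (0.3209, 0.3163, 0.3628)
P(in Casual after 3 months) = 0.3163

0.3163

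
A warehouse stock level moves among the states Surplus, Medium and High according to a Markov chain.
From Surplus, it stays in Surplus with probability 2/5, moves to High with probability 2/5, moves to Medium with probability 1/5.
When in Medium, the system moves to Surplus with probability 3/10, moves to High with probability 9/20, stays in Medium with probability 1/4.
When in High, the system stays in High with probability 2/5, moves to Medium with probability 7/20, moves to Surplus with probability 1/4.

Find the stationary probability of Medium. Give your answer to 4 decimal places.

0.2759

Let the stationary distribution be π with π = πP and π_1 + π_2 + π_3 = 1.
π_1 = 0.4·π_1 + 0.3·π_2 + 0.25·π_3
π_2 = 0.2·π_1 + 0.25·π_2 + 0.35·π_3
Solving with the normalization constraint gives π = (0.3103, 0.2759, 0.4138).
So the stationary probability of Medium is 0.2759.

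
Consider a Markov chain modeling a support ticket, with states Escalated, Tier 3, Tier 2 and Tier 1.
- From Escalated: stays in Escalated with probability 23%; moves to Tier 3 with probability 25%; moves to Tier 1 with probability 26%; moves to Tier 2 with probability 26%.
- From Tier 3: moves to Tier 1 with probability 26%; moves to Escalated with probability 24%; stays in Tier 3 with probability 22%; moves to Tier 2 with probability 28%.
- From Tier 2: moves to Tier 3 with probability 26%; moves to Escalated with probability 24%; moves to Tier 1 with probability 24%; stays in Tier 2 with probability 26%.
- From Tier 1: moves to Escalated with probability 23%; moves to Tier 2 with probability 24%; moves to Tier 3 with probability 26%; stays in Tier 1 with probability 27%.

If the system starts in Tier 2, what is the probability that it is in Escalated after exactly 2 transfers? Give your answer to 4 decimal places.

Propagate the distribution vector 2 transfers from Tier 2.
After 0 transfers: (0.0000, 0.0000, 1.0000, 0.0000)
After 1 transfer: (0.2400, 0.2600, 0.2600, 0.2400)
After 2 transfers: (0.2352, 0.2472, 0.2604, 0.2572)
P(in Escalated after 2 transfers) = 0.2352

0.2352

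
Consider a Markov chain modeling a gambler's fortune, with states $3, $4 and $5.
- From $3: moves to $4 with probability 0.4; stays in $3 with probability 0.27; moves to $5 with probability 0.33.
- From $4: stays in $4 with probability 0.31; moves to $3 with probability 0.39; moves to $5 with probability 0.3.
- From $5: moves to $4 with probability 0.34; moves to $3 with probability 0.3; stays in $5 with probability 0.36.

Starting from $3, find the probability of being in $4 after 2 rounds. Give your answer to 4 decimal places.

0.3442

Sum over the intermediate state after 1 round:
P = P($3→$3)·P($3→$4) + P($3→$4)·P($4→$4) + P($3→$5)·P($5→$4)
  = 0.27×0.4 + 0.4×0.31 + 0.33×0.34
  = 0.1080 + 0.1240 + 0.1122 = 0.3442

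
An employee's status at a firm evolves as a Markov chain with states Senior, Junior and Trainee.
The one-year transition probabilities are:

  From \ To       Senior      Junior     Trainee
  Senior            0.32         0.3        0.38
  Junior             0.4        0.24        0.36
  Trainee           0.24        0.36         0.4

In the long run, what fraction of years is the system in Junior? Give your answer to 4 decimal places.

Let the stationary distribution be π with π = πP and π_1 + π_2 + π_3 = 1.
π_1 = 0.32·π_1 + 0.4·π_2 + 0.24·π_3
π_2 = 0.3·π_1 + 0.24·π_2 + 0.36·π_3
Solving with the normalization constraint gives π = (0.3138, 0.3046, 0.3815).
So the stationary probability of Junior is 0.3046.

0.3046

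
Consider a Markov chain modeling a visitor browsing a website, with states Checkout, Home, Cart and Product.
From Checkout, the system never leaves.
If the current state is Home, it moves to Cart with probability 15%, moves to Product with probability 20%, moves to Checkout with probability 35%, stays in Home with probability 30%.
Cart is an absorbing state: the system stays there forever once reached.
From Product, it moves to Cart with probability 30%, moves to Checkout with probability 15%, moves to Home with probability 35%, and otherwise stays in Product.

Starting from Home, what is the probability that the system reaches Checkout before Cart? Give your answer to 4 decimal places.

0.6327

Let h(s) be the probability of absorption at Checkout starting from transient state s. Then h(Checkout) = 1 and h(Cart) = 0. By first-step analysis:
h(Home) = 0.35·1 + 0.3·h(Home) + 0.15·0 + 0.2·h(Product)
h(Product) = 0.15·1 + 0.35·h(Home) + 0.3·0 + 0.2·h(Product)
Solving: h(Home) = 0.6327, h(Product) = 0.4643.
Starting from Home, the probability is 0.6327.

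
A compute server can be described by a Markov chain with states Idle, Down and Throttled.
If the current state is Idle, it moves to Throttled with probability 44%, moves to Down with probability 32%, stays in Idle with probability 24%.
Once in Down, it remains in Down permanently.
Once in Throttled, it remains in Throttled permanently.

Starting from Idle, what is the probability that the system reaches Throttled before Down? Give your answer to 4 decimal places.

Let h(s) be the probability of absorption at Throttled starting from transient state s. Then h(Throttled) = 1 and h(Down) = 0. By first-step analysis:
h(Idle) = 0.24·h(Idle) + 0.32·0 + 0.44·1
Solving: h(Idle) = 0.5789.
Starting from Idle, the probability is 0.5789.

0.5789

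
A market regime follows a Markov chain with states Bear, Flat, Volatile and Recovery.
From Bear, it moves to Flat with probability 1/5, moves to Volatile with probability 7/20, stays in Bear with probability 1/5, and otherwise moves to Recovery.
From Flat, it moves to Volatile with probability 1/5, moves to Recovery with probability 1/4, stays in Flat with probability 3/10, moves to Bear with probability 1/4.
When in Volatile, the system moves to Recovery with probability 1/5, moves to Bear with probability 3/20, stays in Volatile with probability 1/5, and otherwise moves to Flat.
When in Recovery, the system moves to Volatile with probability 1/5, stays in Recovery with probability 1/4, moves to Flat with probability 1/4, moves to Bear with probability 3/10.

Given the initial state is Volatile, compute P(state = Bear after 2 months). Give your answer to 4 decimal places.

Propagate the distribution vector 2 months from Volatile.
After 0 months: (0.0000, 0.0000, 1.0000, 0.0000)
After 1 month: (0.1500, 0.4500, 0.2000, 0.2000)
After 2 months: (0.2325, 0.3050, 0.2225, 0.2400)
P(in Bear after 2 months) = 0.2325

0.2325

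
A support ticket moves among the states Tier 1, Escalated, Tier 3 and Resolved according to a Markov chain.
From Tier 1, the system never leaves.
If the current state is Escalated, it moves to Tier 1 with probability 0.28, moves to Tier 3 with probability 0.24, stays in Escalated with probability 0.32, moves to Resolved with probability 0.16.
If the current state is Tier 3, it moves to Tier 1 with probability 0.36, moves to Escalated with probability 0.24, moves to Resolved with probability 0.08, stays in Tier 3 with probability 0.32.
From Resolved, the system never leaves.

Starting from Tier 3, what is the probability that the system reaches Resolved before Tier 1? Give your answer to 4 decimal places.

Let h(s) be the probability of absorption at Resolved starting from transient state s. Then h(Resolved) = 1 and h(Tier 1) = 0. By first-step analysis:
h(Escalated) = 0.28·0 + 0.32·h(Escalated) + 0.24·h(Tier 3) + 0.16·1
h(Tier 3) = 0.36·0 + 0.24·h(Escalated) + 0.32·h(Tier 3) + 0.08·1
Solving: h(Escalated) = 0.3162, h(Tier 3) = 0.2292.
Starting from Tier 3, the probability is 0.2292.

0.2292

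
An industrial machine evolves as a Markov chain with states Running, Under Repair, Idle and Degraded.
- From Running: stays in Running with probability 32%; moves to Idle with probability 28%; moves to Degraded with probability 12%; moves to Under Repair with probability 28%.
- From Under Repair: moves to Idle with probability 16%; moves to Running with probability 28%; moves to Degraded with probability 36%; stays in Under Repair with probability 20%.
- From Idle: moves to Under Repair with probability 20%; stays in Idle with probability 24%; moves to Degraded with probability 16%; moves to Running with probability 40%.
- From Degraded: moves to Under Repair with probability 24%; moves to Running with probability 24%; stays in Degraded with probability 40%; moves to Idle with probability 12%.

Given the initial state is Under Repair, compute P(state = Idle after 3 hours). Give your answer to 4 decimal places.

0.1999

Propagate the distribution vector 3 hours from Under Repair.
After 0 hours: (0.0000, 1.0000, 0.0000, 0.0000)
After 1 hour: (0.2800, 0.2000, 0.1600, 0.3600)
After 2 hours: (0.2960, 0.2368, 0.1920, 0.2752)
After 3 hours: (0.3039, 0.2347, 0.1999, 0.2616)
P(in Idle after 3 hours) = 0.1999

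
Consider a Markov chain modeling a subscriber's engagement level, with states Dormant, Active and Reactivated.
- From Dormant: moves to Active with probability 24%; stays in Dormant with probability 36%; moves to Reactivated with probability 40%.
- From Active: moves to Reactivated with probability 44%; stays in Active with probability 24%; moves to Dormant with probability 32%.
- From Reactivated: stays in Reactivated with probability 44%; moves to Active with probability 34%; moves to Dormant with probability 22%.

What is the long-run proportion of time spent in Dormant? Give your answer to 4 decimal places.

Let the stationary distribution be π with π = πP and π_1 + π_2 + π_3 = 1.
π_1 = 0.36·π_1 + 0.32·π_2 + 0.22·π_3
π_2 = 0.24·π_1 + 0.24·π_2 + 0.34·π_3
Solving with the normalization constraint gives π = (0.2887, 0.2828, 0.4285).
So the stationary probability of Dormant is 0.2887.

0.2887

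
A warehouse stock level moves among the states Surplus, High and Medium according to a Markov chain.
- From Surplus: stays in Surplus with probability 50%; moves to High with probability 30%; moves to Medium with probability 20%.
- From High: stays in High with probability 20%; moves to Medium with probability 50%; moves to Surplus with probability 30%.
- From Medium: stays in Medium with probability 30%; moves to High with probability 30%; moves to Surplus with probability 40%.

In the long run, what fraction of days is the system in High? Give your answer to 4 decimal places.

0.2727

Let the stationary distribution be π with π = πP and π_1 + π_2 + π_3 = 1.
π_1 = 0.5·π_1 + 0.3·π_2 + 0.4·π_3
π_2 = 0.3·π_1 + 0.2·π_2 + 0.3·π_3
Solving with the normalization constraint gives π = (0.4141, 0.2727, 0.3131).
So the stationary probability of High is 0.2727.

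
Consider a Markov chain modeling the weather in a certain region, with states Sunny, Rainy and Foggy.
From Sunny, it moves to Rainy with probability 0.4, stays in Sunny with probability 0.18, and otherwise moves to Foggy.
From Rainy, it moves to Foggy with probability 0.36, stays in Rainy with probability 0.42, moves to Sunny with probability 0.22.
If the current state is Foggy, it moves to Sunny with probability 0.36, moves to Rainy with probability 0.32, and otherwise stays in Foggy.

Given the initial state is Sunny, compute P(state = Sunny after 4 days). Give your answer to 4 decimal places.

0.2604

Propagate the distribution vector 4 days from Sunny.
After 0 days: (1.0000, 0.0000, 0.0000)
After 1 day: (0.1800, 0.4000, 0.4200)
After 2 days: (0.2716, 0.3744, 0.3540)
After 3 days: (0.2587, 0.3792, 0.3621)
After 4 days: (0.2604, 0.3786, 0.3610)
P(in Sunny after 4 days) = 0.2604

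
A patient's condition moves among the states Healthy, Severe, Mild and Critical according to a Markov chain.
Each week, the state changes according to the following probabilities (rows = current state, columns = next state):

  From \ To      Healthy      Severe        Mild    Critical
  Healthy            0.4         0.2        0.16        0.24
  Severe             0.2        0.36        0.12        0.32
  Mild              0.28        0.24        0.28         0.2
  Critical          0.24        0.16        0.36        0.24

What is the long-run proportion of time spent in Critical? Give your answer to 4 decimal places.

Let the stationary distribution be π with π = πP and π_1 + π_2 + π_3 + π_4 = 1.
π_1 = 0.4·π_1 + 0.2·π_2 + 0.28·π_3 + 0.24·π_4
π_2 = 0.2·π_1 + 0.36·π_2 + 0.24·π_3 + 0.16·π_4
π_3 = 0.16·π_1 + 0.12·π_2 + 0.28·π_3 + 0.36·π_4
Solving with the normalization constraint gives π = (0.2853, 0.2370, 0.2278, 0.2499).
So the stationary probability of Critical is 0.2499.

0.2499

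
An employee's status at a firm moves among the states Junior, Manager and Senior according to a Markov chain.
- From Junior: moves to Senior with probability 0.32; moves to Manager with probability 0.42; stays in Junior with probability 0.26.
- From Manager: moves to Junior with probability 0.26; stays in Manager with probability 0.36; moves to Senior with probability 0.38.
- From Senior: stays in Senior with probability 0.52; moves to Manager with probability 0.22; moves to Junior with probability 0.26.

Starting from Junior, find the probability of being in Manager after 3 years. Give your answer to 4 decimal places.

Propagate the distribution vector 3 years from Junior.
After 0 years: (1.0000, 0.0000, 0.0000)
After 1 year: (0.2600, 0.4200, 0.3200)
After 2 years: (0.2600, 0.3308, 0.4092)
After 3 years: (0.2600, 0.3183, 0.4217)
P(in Manager after 3 years) = 0.3183

0.3183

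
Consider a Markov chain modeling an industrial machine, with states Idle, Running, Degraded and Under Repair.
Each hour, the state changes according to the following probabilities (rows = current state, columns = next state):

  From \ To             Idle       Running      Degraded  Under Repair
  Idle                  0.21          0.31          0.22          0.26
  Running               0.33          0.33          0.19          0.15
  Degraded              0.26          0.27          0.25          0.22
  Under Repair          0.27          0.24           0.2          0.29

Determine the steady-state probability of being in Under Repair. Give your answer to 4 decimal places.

0.2262

Let the stationary distribution be π with π = πP and π_1 + π_2 + π_3 + π_4 = 1.
π_1 = 0.21·π_1 + 0.33·π_2 + 0.26·π_3 + 0.27·π_4
π_2 = 0.31·π_1 + 0.33·π_2 + 0.27·π_3 + 0.24·π_4
π_3 = 0.22·π_1 + 0.19·π_2 + 0.25·π_3 + 0.2·π_4
Solving with the normalization constraint gives π = (0.2692, 0.2915, 0.2131, 0.2262).
So the stationary probability of Under Repair is 0.2262.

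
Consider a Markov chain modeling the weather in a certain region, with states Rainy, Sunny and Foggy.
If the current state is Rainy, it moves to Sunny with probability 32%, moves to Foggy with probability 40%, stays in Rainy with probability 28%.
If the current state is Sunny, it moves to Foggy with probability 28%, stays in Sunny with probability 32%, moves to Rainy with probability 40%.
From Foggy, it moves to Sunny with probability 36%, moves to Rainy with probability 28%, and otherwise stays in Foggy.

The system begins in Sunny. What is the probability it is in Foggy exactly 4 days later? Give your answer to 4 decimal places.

Propagate the distribution vector 4 days from Sunny.
After 0 days: (0.0000, 1.0000, 0.0000)
After 1 day: (0.4000, 0.3200, 0.2800)
After 2 days: (0.3184, 0.3312, 0.3504)
After 3 days: (0.3197, 0.3340, 0.3462)
After 4 days: (0.3201, 0.3338, 0.3461)
P(in Foggy after 4 days) = 0.3461

0.3461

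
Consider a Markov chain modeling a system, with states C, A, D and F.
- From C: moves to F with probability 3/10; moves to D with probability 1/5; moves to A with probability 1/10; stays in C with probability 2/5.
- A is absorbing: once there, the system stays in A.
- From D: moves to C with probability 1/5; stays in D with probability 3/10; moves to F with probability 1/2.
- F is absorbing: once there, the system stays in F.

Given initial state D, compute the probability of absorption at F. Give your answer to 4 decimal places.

0.9474

Let h(s) be the probability of absorption at F starting from transient state s. Then h(F) = 1 and h(A) = 0. By first-step analysis:
h(C) = 0.4·h(C) + 0.1·0 + 0.2·h(D) + 0.3·1
h(D) = 0.2·h(C) + 0.3·h(D) + 0.5·1
Solving: h(C) = 0.8158, h(D) = 0.9474.
Starting from D, the probability is 0.9474.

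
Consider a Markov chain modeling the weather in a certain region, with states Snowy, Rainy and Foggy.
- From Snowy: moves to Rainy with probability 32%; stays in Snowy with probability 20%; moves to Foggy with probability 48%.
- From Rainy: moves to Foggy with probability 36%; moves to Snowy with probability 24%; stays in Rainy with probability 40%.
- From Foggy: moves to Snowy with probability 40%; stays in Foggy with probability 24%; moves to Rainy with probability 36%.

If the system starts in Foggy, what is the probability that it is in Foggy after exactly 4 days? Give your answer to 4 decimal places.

Propagate the distribution vector 4 days from Foggy.
After 0 days: (0.0000, 0.0000, 1.0000)
After 1 day: (0.4000, 0.3600, 0.2400)
After 2 days: (0.2624, 0.3584, 0.3792)
After 3 days: (0.2902, 0.3638, 0.3460)
After 4 days: (0.2838, 0.3629, 0.3533)
P(in Foggy after 4 days) = 0.3533

0.3533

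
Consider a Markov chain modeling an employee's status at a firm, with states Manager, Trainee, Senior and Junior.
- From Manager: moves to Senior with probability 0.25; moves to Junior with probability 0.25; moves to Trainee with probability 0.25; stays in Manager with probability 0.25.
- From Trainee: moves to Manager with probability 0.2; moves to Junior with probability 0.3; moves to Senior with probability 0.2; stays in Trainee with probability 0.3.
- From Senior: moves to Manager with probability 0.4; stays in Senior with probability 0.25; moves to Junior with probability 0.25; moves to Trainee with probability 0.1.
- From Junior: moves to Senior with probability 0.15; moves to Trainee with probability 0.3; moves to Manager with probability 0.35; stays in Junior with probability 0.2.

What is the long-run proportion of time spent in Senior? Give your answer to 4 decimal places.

Let the stationary distribution be π with π = πP and π_1 + π_2 + π_3 + π_4 = 1.
π_1 = 0.25·π_1 + 0.2·π_2 + 0.4·π_3 + 0.35·π_4
π_2 = 0.25·π_1 + 0.3·π_2 + 0.1·π_3 + 0.3·π_4
π_3 = 0.25·π_1 + 0.2·π_2 + 0.25·π_3 + 0.15·π_4
Solving with the normalization constraint gives π = (0.2948, 0.2427, 0.2129, 0.2497).
So the stationary probability of Senior is 0.2129.

0.2129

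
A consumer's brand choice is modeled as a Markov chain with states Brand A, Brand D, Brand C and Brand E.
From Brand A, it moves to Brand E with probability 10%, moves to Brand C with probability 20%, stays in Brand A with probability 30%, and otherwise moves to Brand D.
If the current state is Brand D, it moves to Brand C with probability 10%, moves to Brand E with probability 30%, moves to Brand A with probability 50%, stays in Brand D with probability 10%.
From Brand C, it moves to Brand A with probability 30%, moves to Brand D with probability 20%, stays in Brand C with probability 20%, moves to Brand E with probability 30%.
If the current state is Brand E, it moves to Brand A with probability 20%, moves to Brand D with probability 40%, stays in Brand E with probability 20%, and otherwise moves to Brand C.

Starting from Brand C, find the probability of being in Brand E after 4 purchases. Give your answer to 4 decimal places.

Propagate the distribution vector 4 purchases from Brand C.
After 0 purchases: (0.0000, 0.0000, 1.0000, 0.0000)
After 1 purchase: (0.3000, 0.2000, 0.2000, 0.3000)
After 2 purchases: (0.3100, 0.3000, 0.1800, 0.2100)
After 3 purchases: (0.3390, 0.2740, 0.1700, 0.2170)
After 4 purchases: (0.3331, 0.2838, 0.1726, 0.2105)
P(in Brand E after 4 purchases) = 0.2105

0.2105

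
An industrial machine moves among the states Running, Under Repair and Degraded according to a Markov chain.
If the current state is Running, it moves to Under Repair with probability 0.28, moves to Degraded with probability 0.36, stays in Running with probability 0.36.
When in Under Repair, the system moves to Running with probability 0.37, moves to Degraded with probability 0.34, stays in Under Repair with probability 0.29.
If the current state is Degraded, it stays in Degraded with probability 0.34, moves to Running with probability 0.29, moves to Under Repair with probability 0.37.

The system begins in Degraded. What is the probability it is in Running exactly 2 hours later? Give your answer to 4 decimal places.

0.3399

Sum over the intermediate state after 1 hour:
P = P(Degraded→Running)·P(Running→Running) + P(Degraded→Under Repair)·P(Under Repair→Running) + P(Degraded→Degraded)·P(Degraded→Running)
  = 0.29×0.36 + 0.37×0.37 + 0.34×0.29
  = 0.1044 + 0.1369 + 0.0986 = 0.3399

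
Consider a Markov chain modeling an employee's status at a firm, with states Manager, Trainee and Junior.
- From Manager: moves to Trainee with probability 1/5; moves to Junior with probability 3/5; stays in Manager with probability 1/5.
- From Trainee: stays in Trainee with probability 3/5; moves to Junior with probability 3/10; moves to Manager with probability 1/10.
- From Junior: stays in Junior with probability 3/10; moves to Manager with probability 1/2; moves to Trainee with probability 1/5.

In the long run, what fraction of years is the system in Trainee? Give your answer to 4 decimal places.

0.3333

Let the stationary distribution be π with π = πP and π_1 + π_2 + π_3 = 1.
π_1 = 0.2·π_1 + 0.1·π_2 + 0.5·π_3
π_2 = 0.2·π_1 + 0.6·π_2 + 0.2·π_3
Solving with the normalization constraint gives π = (0.2821, 0.3333, 0.3846).
So the stationary probability of Trainee is 0.3333.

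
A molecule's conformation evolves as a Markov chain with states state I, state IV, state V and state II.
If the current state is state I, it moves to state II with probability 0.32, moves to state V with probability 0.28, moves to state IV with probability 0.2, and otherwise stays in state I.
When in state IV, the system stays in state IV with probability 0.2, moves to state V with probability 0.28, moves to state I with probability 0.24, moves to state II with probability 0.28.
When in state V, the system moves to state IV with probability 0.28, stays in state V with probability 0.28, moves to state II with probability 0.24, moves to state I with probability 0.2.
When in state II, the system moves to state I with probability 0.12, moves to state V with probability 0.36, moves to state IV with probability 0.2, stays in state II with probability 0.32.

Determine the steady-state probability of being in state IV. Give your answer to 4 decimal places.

0.2242

Let the stationary distribution be π with π = πP and π_1 + π_2 + π_3 + π_4 = 1.
π_1 = 0.2·π_1 + 0.24·π_2 + 0.2·π_3 + 0.12·π_4
π_2 = 0.2·π_1 + 0.2·π_2 + 0.28·π_3 + 0.2·π_4
π_3 = 0.28·π_1 + 0.28·π_2 + 0.28·π_3 + 0.36·π_4
Solving with the normalization constraint gives π = (0.1860, 0.2242, 0.3029, 0.2868).
So the stationary probability of state IV is 0.2242.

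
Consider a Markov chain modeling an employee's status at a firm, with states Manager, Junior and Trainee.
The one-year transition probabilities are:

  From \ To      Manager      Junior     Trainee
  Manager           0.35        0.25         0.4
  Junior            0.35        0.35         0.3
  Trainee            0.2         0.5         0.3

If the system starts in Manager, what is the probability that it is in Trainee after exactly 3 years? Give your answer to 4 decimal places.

Propagate the distribution vector 3 years from Manager.
After 0 years: (1.0000, 0.0000, 0.0000)
After 1 year: (0.3500, 0.2500, 0.4000)
After 2 years: (0.2900, 0.3750, 0.3350)
After 3 years: (0.2998, 0.3713, 0.3290)
P(in Trainee after 3 years) = 0.3290

0.3290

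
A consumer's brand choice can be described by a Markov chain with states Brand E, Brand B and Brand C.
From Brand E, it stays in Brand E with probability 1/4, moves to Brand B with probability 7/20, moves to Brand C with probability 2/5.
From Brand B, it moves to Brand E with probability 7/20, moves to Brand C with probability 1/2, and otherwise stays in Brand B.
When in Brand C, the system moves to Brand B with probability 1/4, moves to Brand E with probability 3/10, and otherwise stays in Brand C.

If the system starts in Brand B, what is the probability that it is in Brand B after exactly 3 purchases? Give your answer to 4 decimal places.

Propagate the distribution vector 3 purchases from Brand B.
After 0 purchases: (0.0000, 1.0000, 0.0000)
After 1 purchase: (0.3500, 0.1500, 0.5000)
After 2 purchases: (0.2900, 0.2700, 0.4400)
After 3 purchases: (0.2990, 0.2520, 0.4490)
P(in Brand B after 3 purchases) = 0.2520

0.2520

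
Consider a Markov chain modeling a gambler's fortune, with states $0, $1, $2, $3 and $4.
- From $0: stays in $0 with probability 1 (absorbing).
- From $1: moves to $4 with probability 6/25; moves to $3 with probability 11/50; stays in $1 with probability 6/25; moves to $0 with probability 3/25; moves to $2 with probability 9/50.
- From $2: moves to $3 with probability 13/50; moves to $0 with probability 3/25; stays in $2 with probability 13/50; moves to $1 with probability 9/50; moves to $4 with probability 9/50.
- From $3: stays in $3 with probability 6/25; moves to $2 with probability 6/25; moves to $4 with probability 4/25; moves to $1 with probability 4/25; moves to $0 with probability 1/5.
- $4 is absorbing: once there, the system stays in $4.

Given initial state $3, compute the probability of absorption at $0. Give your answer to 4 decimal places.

0.4826

Let h(s) be the probability of absorption at $0 starting from transient state s. Then h($0) = 1 and h($4) = 0. By first-step analysis:
h($1) = 0.12·1 + 0.24·h($1) + 0.18·h($2) + 0.22·h($3) + 0.24·0
h($2) = 0.12·1 + 0.18·h($1) + 0.26·h($2) + 0.26·h($3) + 0.18·0
h($3) = 0.2·1 + 0.16·h($1) + 0.24·h($2) + 0.24·h($3) + 0.16·0
Solving: h($1) = 0.3992, h($2) = 0.4288, h($3) = 0.4826.
Starting from $3, the probability is 0.4826.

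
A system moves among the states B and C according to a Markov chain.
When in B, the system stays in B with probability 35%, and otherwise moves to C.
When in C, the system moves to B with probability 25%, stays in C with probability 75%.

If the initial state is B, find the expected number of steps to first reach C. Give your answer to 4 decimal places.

Let t(s) be the expected number of steps to first reach C from state s, with t(C) = 0. Conditioning on the first step:
t(B) = 1 + 0.35·t(B)
Solving: t(B) = 1.5385.
Expected steps from B to C: 1.5385.

1.5385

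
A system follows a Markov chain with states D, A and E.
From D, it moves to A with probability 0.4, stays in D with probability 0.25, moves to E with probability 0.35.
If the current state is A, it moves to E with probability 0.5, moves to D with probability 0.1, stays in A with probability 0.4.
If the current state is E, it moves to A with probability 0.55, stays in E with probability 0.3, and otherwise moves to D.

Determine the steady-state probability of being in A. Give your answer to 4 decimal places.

Let the stationary distribution be π with π = πP and π_1 + π_2 + π_3 = 1.
π_1 = 0.25·π_1 + 0.1·π_2 + 0.15·π_3
π_2 = 0.4·π_1 + 0.4·π_2 + 0.55·π_3
Solving with the normalization constraint gives π = (0.1411, 0.4599, 0.3990).
So the stationary probability of A is 0.4599.

0.4599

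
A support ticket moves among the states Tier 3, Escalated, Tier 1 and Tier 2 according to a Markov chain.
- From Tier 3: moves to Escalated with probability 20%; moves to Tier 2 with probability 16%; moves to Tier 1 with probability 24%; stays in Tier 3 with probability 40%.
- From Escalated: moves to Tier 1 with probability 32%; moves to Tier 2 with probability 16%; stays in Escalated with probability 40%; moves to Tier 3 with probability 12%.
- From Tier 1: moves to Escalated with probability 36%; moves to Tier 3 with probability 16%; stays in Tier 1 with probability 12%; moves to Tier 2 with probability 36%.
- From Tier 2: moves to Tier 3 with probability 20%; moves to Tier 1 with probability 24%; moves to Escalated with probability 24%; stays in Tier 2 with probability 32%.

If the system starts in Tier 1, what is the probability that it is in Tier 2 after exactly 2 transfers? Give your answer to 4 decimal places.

0.2416

Propagate the distribution vector 2 transfers from Tier 1.
After 0 transfers: (0.0000, 0.0000, 1.0000, 0.0000)
After 1 transfer: (0.1600, 0.3600, 0.1200, 0.3600)
After 2 transfers: (0.1984, 0.3056, 0.2544, 0.2416)
P(in Tier 2 after 2 transfers) = 0.2416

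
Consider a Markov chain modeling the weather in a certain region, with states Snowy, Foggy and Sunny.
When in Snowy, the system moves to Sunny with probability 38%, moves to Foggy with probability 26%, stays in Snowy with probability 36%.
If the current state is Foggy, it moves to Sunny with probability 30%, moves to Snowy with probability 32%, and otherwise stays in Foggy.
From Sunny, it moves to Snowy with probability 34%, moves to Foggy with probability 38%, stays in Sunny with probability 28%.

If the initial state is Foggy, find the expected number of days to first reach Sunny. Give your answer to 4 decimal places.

Let t(s) be the expected number of days to first reach Sunny from state s, with t(Sunny) = 0. Conditioning on the first day:
t(Snowy) = 1 + 0.36·t(Snowy) + 0.26·t(Foggy)
t(Foggy) = 1 + 0.32·t(Snowy) + 0.38·t(Foggy)
Solving: t(Snowy) = 2.8061, t(Foggy) = 3.0612.
Expected days from Foggy to Sunny: 3.0612.

3.0612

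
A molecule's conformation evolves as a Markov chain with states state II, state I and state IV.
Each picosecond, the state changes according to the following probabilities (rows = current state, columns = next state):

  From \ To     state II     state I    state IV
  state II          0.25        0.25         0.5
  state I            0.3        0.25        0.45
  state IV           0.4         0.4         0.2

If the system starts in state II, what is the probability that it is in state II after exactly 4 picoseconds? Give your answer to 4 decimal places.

Propagate the distribution vector 4 picoseconds from state II.
After 0 picoseconds: (1.0000, 0.0000, 0.0000)
After 1 picosecond: (0.2500, 0.2500, 0.5000)
After 2 picoseconds: (0.3375, 0.3250, 0.3375)
After 3 picoseconds: (0.3169, 0.3006, 0.3825)
After 4 picoseconds: (0.3224, 0.3074, 0.3702)
P(in state II after 4 picoseconds) = 0.3224

0.3224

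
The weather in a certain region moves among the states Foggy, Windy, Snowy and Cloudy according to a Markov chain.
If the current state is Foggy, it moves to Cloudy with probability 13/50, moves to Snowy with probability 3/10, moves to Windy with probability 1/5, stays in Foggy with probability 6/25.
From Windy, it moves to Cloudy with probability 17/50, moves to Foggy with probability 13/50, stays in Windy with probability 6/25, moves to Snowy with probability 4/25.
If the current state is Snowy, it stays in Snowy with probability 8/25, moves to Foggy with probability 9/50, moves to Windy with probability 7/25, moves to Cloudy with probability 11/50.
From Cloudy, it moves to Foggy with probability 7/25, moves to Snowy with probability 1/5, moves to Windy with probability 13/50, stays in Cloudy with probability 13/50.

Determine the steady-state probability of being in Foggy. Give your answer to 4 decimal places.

Let the stationary distribution be π with π = πP and π_1 + π_2 + π_3 + π_4 = 1.
π_1 = 0.24·π_1 + 0.26·π_2 + 0.18·π_3 + 0.28·π_4
π_2 = 0.2·π_1 + 0.24·π_2 + 0.28·π_3 + 0.26·π_4
π_3 = 0.3·π_1 + 0.16·π_2 + 0.32·π_3 + 0.2·π_4
Solving with the normalization constraint gives π = (0.2411, 0.2455, 0.2435, 0.2699).
So the stationary probability of Foggy is 0.2411.

0.2411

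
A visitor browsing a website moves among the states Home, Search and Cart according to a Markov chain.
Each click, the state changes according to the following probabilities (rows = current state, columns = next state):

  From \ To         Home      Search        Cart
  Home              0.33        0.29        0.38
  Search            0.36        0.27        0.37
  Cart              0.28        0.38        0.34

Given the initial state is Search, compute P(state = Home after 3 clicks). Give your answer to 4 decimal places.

Propagate the distribution vector 3 clicks from Search.
After 0 clicks: (0.0000, 1.0000, 0.0000)
After 1 click: (0.3600, 0.2700, 0.3700)
After 2 clicks: (0.3196, 0.3179, 0.3625)
After 3 clicks: (0.3214, 0.3163, 0.3623)
P(in Home after 3 clicks) = 0.3214

0.3214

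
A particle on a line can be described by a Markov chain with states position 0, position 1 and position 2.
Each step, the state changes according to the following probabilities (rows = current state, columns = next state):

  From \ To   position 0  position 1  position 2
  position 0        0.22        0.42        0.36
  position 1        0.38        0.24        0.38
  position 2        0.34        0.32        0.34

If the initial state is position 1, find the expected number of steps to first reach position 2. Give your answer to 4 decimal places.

2.6777

Let t(s) be the expected number of steps to first reach position 2 from state s, with t(position 2) = 0. Conditioning on the first step:
t(position 0) = 1 + 0.22·t(position 0) + 0.42·t(position 1)
t(position 1) = 1 + 0.38·t(position 0) + 0.24·t(position 1)
Solving: t(position 0) = 2.7239, t(position 1) = 2.6777.
Expected steps from position 1 to position 2: 2.6777.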